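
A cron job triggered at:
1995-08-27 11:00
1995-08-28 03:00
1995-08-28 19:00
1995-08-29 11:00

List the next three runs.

Gaps: 16, 16, 16 hours — each event is 16 hours after the previous one.
1995-08-29 11:00 + 16 h = 1995-08-30 03:00.
1995-08-30 03:00 + 16 h = 1995-08-30 19:00.
1995-08-30 19:00 + 16 h = 1995-08-31 11:00.

1995-08-30 03:00, 1995-08-30 19:00, 1995-08-31 11:00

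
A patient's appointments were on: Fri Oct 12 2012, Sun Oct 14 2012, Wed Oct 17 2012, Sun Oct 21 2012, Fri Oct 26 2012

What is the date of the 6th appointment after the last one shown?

Sun Dec 16 2012

The spacing grows by 1 each time: 2, 3, 4, 5 days.
Next gap: 6 days. Fri Oct 26 2012 + 6 days = Thu Nov 1 2012.
Next gap: 7 days. Thu Nov 1 2012 + 7 days = Thu Nov 8 2012.
Next gap: 8 days. Thu Nov 8 2012 + 8 days = Fri Nov 16 2012.
Next gap: 9 days. Fri Nov 16 2012 + 9 days = Sun Nov 25 2012.
Next gap: 10 days. Sun Nov 25 2012 + 10 days = Wed Dec 5 2012.
Next gap: 11 days. Wed Dec 5 2012 + 11 days = Sun Dec 16 2012.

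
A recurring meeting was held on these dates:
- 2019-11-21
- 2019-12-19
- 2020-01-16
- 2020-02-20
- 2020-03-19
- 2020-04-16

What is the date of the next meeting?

Gaps: 28, 28, 35, 28, 28 days — a mix of 28 and 35. Every date is a Thursday.
Each is the 3rd Thursday of its month.
3rd Thursday of May 2020: 2020-05-21.

2020-05-21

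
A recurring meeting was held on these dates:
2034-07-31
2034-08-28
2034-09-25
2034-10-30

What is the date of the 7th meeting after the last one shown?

2035-05-28

Every date is a Monday; gaps 28, 28, 35 days.
Each is the last Monday of its month (at least one falls on the 29th or later, ruling out '4th Monday').
Last Monday of November 2034: 2034-11-27.
Last Monday of December 2034: 2034-12-25.
January 2035 ends with Monday 2035-01-29.
February 2035 ends with Monday 2035-02-26.
Last Monday of March 2035: 2035-03-26.
April 2035 ends with Monday 2035-04-30.
May 2035 ends with Monday 2035-05-28.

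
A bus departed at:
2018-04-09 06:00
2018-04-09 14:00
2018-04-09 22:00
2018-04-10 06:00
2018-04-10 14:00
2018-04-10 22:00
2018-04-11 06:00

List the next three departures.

2018-04-11 14:00, 2018-04-11 22:00, 2018-04-12 06:00

Spacing: 8, 8, 8, 8, 8, 8 h — constant 8 h.
2018-04-11 06:00 + 8 h = 2018-04-11 14:00.
2018-04-11 14:00 + 8 h = 2018-04-11 22:00.
2018-04-11 22:00 + 8 h = 2018-04-12 06:00.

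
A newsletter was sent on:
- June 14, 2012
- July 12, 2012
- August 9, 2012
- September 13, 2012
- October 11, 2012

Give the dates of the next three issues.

November 8, 2012; December 13, 2012; January 10, 2013

These are Thursdays at 28- or 35-day spacing (28, 28, 35, 28).
The pattern: 2nd Thursday of the month.
2nd Thursday of November 2012: November 8, 2012.
2nd Thursday of December 2012: December 13, 2012.
2nd Thursday of January 2013: January 10, 2013.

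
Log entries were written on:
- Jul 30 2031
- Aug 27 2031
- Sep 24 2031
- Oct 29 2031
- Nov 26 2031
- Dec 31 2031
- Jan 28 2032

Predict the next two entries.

Every date is a Wednesday; gaps 28, 28, 35, 28, 35, 28 days.
Each is the last Wednesday of its month (at least one falls on the 29th or later, ruling out '4th Wednesday').
Last Wednesday of February 2032: Feb 25 2032.
Last Wednesday of March 2032: Mar 31 2032.

Feb 25 2032, Mar 31 2032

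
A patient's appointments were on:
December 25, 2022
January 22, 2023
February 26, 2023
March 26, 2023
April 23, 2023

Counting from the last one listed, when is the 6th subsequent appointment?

These are Sundays at 28- or 35-day spacing (28, 35, 28, 28).
The pattern: 4th Sunday of the month.
May 2023 — 4th Sunday is May 28, 2023.
June 2023 — 4th Sunday is June 25, 2023.
4th Sunday of July 2023: July 23, 2023.
4th Sunday of August 2023: August 27, 2023.
4th Sunday of September 2023: September 24, 2023.
4th Sunday of October 2023: October 22, 2023.

October 22, 2023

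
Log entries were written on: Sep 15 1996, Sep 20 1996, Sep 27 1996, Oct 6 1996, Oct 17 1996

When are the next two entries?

Intervals are 5, 7, 9, 11 days — an arithmetic progression with common difference 2.
Next gap: 13 days. Oct 17 1996 + 13 days = Oct 30 1996.
Next gap: 15 days. Oct 30 1996 + 15 days = Nov 14 1996.

Oct 30 1996, Nov 14 1996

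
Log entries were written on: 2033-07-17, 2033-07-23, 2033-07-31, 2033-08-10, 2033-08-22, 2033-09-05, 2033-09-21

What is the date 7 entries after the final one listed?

2034-03-08

The spacing grows by 2 each time: 6, 8, 10, 12, 14, 16 days.
Next gap: 18 days. 2033-09-21 + 18 days = 2033-10-09.
Next gap: 20 days. 2033-10-09 + 20 days = 2033-10-29.
Next gap: 22 days. 2033-10-29 + 22 days = 2033-11-20.
Next gap: 24 days. 2033-11-20 + 24 days = 2033-12-14.
Next gap: 26 days. 2033-12-14 + 26 days = 2034-01-09.
Next gap: 28 days. 2034-01-09 + 28 days = 2034-02-06.
Next gap: 30 days. 2034-02-06 + 30 days = 2034-03-08.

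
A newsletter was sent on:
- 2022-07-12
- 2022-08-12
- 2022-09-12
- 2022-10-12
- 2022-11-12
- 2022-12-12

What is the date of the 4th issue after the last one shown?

Gaps: 31, 31, 30, 31, 30 days — not constant. Every event is on the 12th of the month.
Pattern: the 12th of each month.
Next: January 2023 → 2023-01-12.
February 2023: 2023-02-12.
Next: March 2023 → 2023-03-12.
April 2023: 2023-04-12.

2023-04-12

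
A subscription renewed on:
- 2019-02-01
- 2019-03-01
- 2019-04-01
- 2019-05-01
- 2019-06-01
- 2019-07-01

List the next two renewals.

Gaps: 28, 31, 30, 31, 30 days — not constant. Every event is on the 1st of the month.
Pattern: the 1st of each month.
Next: August 2019 → 2019-08-01.
Next: September 2019 → 2019-09-01.

2019-08-01, 2019-09-01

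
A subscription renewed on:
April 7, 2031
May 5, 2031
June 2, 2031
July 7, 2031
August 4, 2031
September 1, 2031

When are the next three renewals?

October 6, 2031; November 3, 2031; December 1, 2031

All dates are Mondays, 28, 28, 35, 28, 28 days apart.
Specifically, the 1st Monday of each month.
1st Monday of October 2031: October 6, 2031.
1st Monday of November 2031: November 3, 2031.
1st Monday of December 2031: December 1, 2031.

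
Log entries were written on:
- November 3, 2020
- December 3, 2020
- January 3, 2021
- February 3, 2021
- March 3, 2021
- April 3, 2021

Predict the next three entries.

May 3, 2021; June 3, 2021; July 3, 2021

The day-of-month is always 3 (30, 31, 31, 28, 31 days between events).
So this recurs on the 3rd of each month.
Next: May 2021 → May 3, 2021.
Next: June 2021 → June 3, 2021.
July 2021: July 3, 2021.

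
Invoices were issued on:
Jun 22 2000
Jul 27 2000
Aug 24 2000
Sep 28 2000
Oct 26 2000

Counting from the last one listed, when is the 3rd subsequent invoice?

Jan 25 2001

Gaps: 35, 28, 35, 28 days — a mix of 28 and 35. Every date is a Thursday.
Each is the 4th Thursday of its month.
November 2000 — 4th Thursday is Nov 23 2000.
December 2000 — 4th Thursday is Dec 28 2000.
4th Thursday of January 2001: Jan 25 2001.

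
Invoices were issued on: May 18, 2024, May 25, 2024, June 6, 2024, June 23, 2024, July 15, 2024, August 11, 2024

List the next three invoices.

September 12, 2024; October 19, 2024; November 30, 2024

Intervals are 7, 12, 17, 22, 27 days — an arithmetic progression with common difference 5.
Next gap: 32 days. August 11, 2024 + 32 days = September 12, 2024.
Next gap: 37 days. September 12, 2024 + 37 days = October 19, 2024.
Next gap: 42 days. October 19, 2024 + 42 days = November 30, 2024.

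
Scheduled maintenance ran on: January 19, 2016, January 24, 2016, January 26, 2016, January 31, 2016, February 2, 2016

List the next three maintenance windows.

Every event lands on a Tuesday or Sunday (gaps cycle 5, 2, 5, 2).
So the schedule is: every Tuesday and Sunday.
Next Sunday: February 7, 2016.
Next Tuesday: February 9, 2016.
Next Sunday: February 14, 2016.

February 7, 2016; February 9, 2016; February 14, 2016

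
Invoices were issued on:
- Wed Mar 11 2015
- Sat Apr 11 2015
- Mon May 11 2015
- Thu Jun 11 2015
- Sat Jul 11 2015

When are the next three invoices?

The day-of-month is always 11 (31, 30, 31, 30 days between events).
So this recurs on the 11th of each month.
August 2015: Tue Aug 11 2015.
September 2015: Fri Sep 11 2015.
October 2015: Sun Oct 11 2015.

Tue Aug 11 2015, Fri Sep 11 2015, Sun Oct 11 2015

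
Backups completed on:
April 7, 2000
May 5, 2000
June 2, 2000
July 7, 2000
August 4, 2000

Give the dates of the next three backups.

All dates are Fridays, 28, 28, 35, 28 days apart.
Specifically, the 1st Friday of each month.
1st Friday of September 2000: September 1, 2000.
October 2000 — 1st Friday is October 6, 2000.
November 2000 — 1st Friday is November 3, 2000.

September 1, 2000; October 6, 2000; November 3, 2000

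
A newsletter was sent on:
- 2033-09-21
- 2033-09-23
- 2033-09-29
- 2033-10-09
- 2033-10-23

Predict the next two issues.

2033-11-10, 2033-12-02

Intervals are 2, 6, 10, 14 days — an arithmetic progression with common difference 4.
Next gap: 18 days. 2033-10-23 + 18 days = 2033-11-10.
Next gap: 22 days. 2033-11-10 + 22 days = 2033-12-02.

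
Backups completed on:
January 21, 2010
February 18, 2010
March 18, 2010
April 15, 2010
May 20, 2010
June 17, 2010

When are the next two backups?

July 15, 2010; August 19, 2010

All dates are Thursdays, 28, 28, 28, 35, 28 days apart.
Specifically, the 3rd Thursday of each month.
3rd Thursday of July 2010: July 15, 2010.
August 2010 — 3rd Thursday is August 19, 2010.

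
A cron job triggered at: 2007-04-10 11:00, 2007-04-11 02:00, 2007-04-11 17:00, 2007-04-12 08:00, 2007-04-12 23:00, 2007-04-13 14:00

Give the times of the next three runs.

2007-04-14 05:00, 2007-04-14 20:00, 2007-04-15 11:00

Gaps: 15, 15, 15, 15, 15 hours — each event is 15 hours after the previous one.
2007-04-13 14:00 + 15 h = 2007-04-14 05:00.
2007-04-14 05:00 + 15 h = 2007-04-14 20:00.
2007-04-14 20:00 + 15 h = 2007-04-15 11:00.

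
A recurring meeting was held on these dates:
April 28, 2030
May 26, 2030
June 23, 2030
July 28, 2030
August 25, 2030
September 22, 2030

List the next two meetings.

All dates are Sundays, 28, 28, 35, 28, 28 days apart.
Specifically, the 4th Sunday of each month.
October 2030 — 4th Sunday is October 27, 2030.
November 2030 — 4th Sunday is November 24, 2030.

October 27, 2030; November 24, 2030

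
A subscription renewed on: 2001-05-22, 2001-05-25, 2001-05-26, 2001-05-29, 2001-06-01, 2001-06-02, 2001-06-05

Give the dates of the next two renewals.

Gaps: 3, 1, 3, 3, 1, 3 days — not constant, but cyclic with period 3.
The events fall on every Tuesday, Friday and Saturday.
The following Friday is 2001-06-08.
The following Saturday is 2001-06-09.

2001-06-08, 2001-06-09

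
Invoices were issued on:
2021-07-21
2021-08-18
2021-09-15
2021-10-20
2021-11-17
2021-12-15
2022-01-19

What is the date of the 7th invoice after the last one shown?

2022-08-17

Gaps: 28, 28, 35, 28, 28, 35 days — a mix of 28 and 35. Every date is a Wednesday.
Each is the 3rd Wednesday of its month.
February 2022 — 3rd Wednesday is 2022-02-16.
3rd Wednesday of March 2022: 2022-03-16.
April 2022 — 3rd Wednesday is 2022-04-20.
May 2022 — 3rd Wednesday is 2022-05-18.
June 2022 — 3rd Wednesday is 2022-06-15.
July 2022 — 3rd Wednesday is 2022-07-20.
3rd Wednesday of August 2022: 2022-08-17.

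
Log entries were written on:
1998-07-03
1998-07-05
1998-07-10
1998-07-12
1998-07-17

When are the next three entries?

Every event lands on a Friday or Sunday (gaps cycle 2, 5, 2, 5).
So the schedule is: every Friday and Sunday.
Next Sunday: 1998-07-19.
Next Friday: 1998-07-24.
Next Sunday: 1998-07-26.

1998-07-19, 1998-07-24, 1998-07-26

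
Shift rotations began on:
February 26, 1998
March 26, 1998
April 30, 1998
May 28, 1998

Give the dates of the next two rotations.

Every date is a Thursday; gaps 28, 35, 28 days.
Each is the last Thursday of its month (at least one falls on the 29th or later, ruling out '4th Thursday').
June 1998 ends with Thursday June 25, 1998.
July 1998 ends with Thursday July 30, 1998.

June 25, 1998; July 30, 1998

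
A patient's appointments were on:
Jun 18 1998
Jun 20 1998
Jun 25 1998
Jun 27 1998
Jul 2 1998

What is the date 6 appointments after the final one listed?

Jul 23 1998

Gaps: 2, 5, 2, 5 days — not constant, but cyclic with period 2.
The events fall on every Thursday and Saturday.
The following Saturday is Jul 4 1998.
Next Thursday: Jul 9 1998.
Next Saturday: Jul 11 1998.
The following Thursday is Jul 16 1998.
Next Saturday: Jul 18 1998.
The following Thursday is Jul 23 1998.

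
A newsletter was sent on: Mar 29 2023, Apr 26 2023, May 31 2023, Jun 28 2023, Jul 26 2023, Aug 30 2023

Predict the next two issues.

These are Wednesdays with 28, 35, 28, 28, 35-day gaps.
Each is the final Wednesday of its month — Mar 29 2023 is past the 28th, so '4th Wednesday' doesn't fit.
September 2023 ends with Wednesday Sep 27 2023.
October 2023 ends with Wednesday Oct 25 2023.

Sep 27 2023, Oct 25 2023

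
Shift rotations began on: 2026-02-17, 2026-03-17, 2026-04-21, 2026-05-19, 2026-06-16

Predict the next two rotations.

2026-07-21, 2026-08-18

These are Tuesdays at 28- or 35-day spacing (28, 35, 28, 28).
The pattern: 3rd Tuesday of the month.
July 2026 — 3rd Tuesday is 2026-07-21.
August 2026 — 3rd Tuesday is 2026-08-18.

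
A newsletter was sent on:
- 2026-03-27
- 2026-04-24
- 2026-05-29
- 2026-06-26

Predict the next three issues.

All Fridays; the gaps (28, 35, 28) vary with month length.
This is the last Friday of each month.
Last Friday of July 2026: 2026-07-31.
August 2026 ends with Friday 2026-08-28.
September 2026 ends with Friday 2026-09-25.

2026-07-31, 2026-08-28, 2026-09-25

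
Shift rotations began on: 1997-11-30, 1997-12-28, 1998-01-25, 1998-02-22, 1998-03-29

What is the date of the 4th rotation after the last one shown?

1998-07-26

All Sundays; the gaps (28, 28, 28, 35) vary with month length.
This is the last Sunday of each month.
April 1998 ends with Sunday 1998-04-26.
Last Sunday of May 1998: 1998-05-31.
June 1998 ends with Sunday 1998-06-28.
July 1998 ends with Sunday 1998-07-26.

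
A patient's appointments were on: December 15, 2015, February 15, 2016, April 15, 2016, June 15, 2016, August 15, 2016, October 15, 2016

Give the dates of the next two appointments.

Gaps: 62, 60, 61, 61, 61 days — not constant. Every event is on the 15th of the month.
Pattern: the 15th of every 2 months.
December 2016: December 15, 2016.
February 2017: February 15, 2017.

December 15, 2016; February 15, 2017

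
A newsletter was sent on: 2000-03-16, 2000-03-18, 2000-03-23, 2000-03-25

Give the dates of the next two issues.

2000-03-30, 2000-04-01

The gap pattern 2, 5, 2 repeats every 2 events.
These are the Thursdays and Saturdays of each week.
Next Thursday: 2000-03-30.
Next Saturday: 2000-04-01.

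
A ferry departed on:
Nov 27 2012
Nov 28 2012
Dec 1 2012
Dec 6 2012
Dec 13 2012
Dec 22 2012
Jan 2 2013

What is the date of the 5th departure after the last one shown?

Mar 28 2013

Intervals are 1, 3, 5, 7, 9, 11 days — an arithmetic progression with common difference 2.
Next gap: 13 days. Jan 2 2013 + 13 days = Jan 15 2013.
Next gap: 15 days. Jan 15 2013 + 15 days = Jan 30 2013.
Next gap: 17 days. Jan 30 2013 + 17 days = Feb 16 2013.
Next gap: 19 days. Feb 16 2013 + 19 days = Mar 7 2013.
Next gap: 21 days. Mar 7 2013 + 21 days = Mar 28 2013.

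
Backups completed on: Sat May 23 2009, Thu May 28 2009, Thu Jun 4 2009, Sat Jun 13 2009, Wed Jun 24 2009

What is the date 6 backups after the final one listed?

Sat Oct 10 2009

Gaps: 5, 7, 9, 11 days — each gap is 2 larger than the previous one.
Next gap: 13 days. Wed Jun 24 2009 + 13 days = Tue Jul 7 2009.
Next gap: 15 days. Tue Jul 7 2009 + 15 days = Wed Jul 22 2009.
Next gap: 17 days. Wed Jul 22 2009 + 17 days = Sat Aug 8 2009.
Next gap: 19 days. Sat Aug 8 2009 + 19 days = Thu Aug 27 2009.
Next gap: 21 days. Thu Aug 27 2009 + 21 days = Thu Sep 17 2009.
Next gap: 23 days. Thu Sep 17 2009 + 23 days = Sat Oct 10 2009.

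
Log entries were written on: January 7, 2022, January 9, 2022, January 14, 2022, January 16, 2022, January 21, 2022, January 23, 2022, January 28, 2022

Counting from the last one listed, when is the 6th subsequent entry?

February 18, 2022

The gap pattern 2, 5, 2, 5, 2, 5 repeats every 2 events.
These are the Fridays and Sundays of each week.
The following Sunday is January 30, 2022.
Next Friday: February 4, 2022.
The following Sunday is February 6, 2022.
The following Friday is February 11, 2022.
The following Sunday is February 13, 2022.
The following Friday is February 18, 2022.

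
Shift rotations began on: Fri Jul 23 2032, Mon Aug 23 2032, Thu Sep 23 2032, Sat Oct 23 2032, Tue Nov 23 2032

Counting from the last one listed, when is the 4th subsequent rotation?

The day-of-month is always 23 (31, 31, 30, 31 days between events).
So this recurs on the 23rd of each month.
Next: December 2032 → Thu Dec 23 2032.
January 2033: Sun Jan 23 2033.
Next: February 2033 → Wed Feb 23 2033.
March 2033: Wed Mar 23 2033.

Wed Mar 23 2033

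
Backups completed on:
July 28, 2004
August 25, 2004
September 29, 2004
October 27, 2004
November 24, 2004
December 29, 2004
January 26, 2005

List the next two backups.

February 23, 2005; March 30, 2005

These are Wednesdays with 28, 35, 28, 28, 35, 28-day gaps.
Each is the final Wednesday of its month — September 29, 2004 is past the 28th, so '4th Wednesday' doesn't fit.
February 2005 ends with Wednesday February 23, 2005.
March 2005 ends with Wednesday March 30, 2005.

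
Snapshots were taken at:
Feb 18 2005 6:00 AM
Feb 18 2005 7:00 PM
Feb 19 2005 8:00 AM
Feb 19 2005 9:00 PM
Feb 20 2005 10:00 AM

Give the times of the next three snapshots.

The interval is a steady 13 hours (13, 13, 13, 13).
Feb 20 2005 10:00 AM + 13 h = Feb 20 2005 11:00 PM.
Feb 20 2005 11:00 PM + 13 h = Feb 21 2005 12:00 PM.
Feb 21 2005 12:00 PM + 13 h = Feb 22 2005 1:00 AM.

Feb 20 2005 11:00 PM, Feb 21 2005 12:00 PM, Feb 22 2005 1:00 AM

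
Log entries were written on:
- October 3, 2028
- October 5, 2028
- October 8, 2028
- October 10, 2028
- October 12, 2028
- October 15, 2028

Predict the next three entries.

Gaps: 2, 3, 2, 2, 3 days — not constant, but cyclic with period 3.
The events fall on every Tuesday, Thursday and Sunday.
The following Tuesday is October 17, 2028.
Next Thursday: October 19, 2028.
Next Sunday: October 22, 2028.

October 17, 2028; October 19, 2028; October 22, 2028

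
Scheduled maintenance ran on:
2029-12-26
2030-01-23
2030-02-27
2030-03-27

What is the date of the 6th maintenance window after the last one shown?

All dates are Wednesdays, 28, 35, 28 days apart.
Specifically, the 4th Wednesday of each month.
April 2030 — 4th Wednesday is 2030-04-24.
4th Wednesday of May 2030: 2030-05-22.
June 2030 — 4th Wednesday is 2030-06-26.
July 2030 — 4th Wednesday is 2030-07-24.
4th Wednesday of August 2030: 2030-08-28.
4th Wednesday of September 2030: 2030-09-25.

2030-09-25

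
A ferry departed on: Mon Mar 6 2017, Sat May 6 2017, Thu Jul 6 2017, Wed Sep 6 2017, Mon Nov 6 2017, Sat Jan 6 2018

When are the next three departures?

Each date is the 6th; the gaps (61, 61, 62, 61, 61) track the month lengths.
The rule is the 6th of every 2 months.
Next: March 2018 → Tue Mar 6 2018.
Next: May 2018 → Sun May 6 2018.
July 2018: Fri Jul 6 2018.

Tue Mar 6 2018, Sun May 6 2018, Fri Jul 6 2018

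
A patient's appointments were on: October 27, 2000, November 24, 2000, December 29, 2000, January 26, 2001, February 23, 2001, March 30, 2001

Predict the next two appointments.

All Fridays; the gaps (28, 35, 28, 28, 35) vary with month length.
This is the last Friday of each month.
April 2001 ends with Friday April 27, 2001.
May 2001 ends with Friday May 25, 2001.

April 27, 2001; May 25, 2001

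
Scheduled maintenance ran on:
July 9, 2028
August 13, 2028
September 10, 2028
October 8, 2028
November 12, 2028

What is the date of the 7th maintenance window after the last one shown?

These are Sundays at 28- or 35-day spacing (35, 28, 28, 35).
The pattern: 2nd Sunday of the month.
December 2028 — 2nd Sunday is December 10, 2028.
January 2029 — 2nd Sunday is January 14, 2029.
2nd Sunday of February 2029: February 11, 2029.
2nd Sunday of March 2029: March 11, 2029.
April 2029 — 2nd Sunday is April 8, 2029.
May 2029 — 2nd Sunday is May 13, 2029.
June 2029 — 2nd Sunday is June 10, 2029.

June 10, 2029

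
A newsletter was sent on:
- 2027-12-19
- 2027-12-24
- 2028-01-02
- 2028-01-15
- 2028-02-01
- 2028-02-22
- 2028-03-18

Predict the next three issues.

2028-04-16, 2028-05-19, 2028-06-25

The spacing grows by 4 each time: 5, 9, 13, 17, 21, 25 days.
Next gap: 29 days. 2028-03-18 + 29 days = 2028-04-16.
Next gap: 33 days. 2028-04-16 + 33 days = 2028-05-19.
Next gap: 37 days. 2028-05-19 + 37 days = 2028-06-25.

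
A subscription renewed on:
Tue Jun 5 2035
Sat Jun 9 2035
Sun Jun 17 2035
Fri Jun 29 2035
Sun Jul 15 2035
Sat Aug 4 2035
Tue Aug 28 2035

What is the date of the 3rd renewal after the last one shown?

Gaps: 4, 8, 12, 16, 20, 24 days — each gap is 4 larger than the previous one.
Next gap: 28 days. Tue Aug 28 2035 + 28 days = Tue Sep 25 2035.
Next gap: 32 days. Tue Sep 25 2035 + 32 days = Sat Oct 27 2035.
Next gap: 36 days. Sat Oct 27 2035 + 36 days = Sun Dec 2 2035.

Sun Dec 2 2035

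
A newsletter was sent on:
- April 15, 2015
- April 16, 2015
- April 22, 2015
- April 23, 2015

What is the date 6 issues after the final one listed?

Every event lands on a Wednesday or Thursday (gaps cycle 1, 6, 1).
So the schedule is: every Wednesday and Thursday.
The following Wednesday is April 29, 2015.
Next Thursday: April 30, 2015.
The following Wednesday is May 6, 2015.
Next Thursday: May 7, 2015.
The following Wednesday is May 13, 2015.
The following Thursday is May 14, 2015.

May 14, 2015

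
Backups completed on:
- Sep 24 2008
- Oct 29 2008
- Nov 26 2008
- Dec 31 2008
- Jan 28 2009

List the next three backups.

All Wednesdays; the gaps (35, 28, 35, 28) vary with month length.
This is the last Wednesday of each month.
February 2009 ends with Wednesday Feb 25 2009.
Last Wednesday of March 2009: Mar 25 2009.
Last Wednesday of April 2009: Apr 29 2009.

Feb 25 2009, Mar 25 2009, Apr 29 2009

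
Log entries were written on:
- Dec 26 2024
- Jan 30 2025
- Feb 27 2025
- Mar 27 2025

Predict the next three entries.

These are Thursdays with 35, 28, 28-day gaps.
Each is the final Thursday of its month — Jan 30 2025 is past the 28th, so '4th Thursday' doesn't fit.
Last Thursday of April 2025: Apr 24 2025.
May 2025 ends with Thursday May 29 2025.
Last Thursday of June 2025: Jun 26 2025.

Apr 24 2025, May 29 2025, Jun 26 2025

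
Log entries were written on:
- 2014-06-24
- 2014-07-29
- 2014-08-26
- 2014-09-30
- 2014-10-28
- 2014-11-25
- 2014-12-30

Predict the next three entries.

2015-01-27, 2015-02-24, 2015-03-31

All Tuesdays; the gaps (35, 28, 35, 28, 28, 35) vary with month length.
This is the last Tuesday of each month.
Last Tuesday of January 2015: 2015-01-27.
Last Tuesday of February 2015: 2015-02-24.
Last Tuesday of March 2015: 2015-03-31.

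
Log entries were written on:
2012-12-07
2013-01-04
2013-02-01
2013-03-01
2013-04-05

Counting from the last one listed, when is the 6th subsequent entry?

2013-10-04

All dates are Fridays, 28, 28, 28, 35 days apart.
Specifically, the 1st Friday of each month.
May 2013 — 1st Friday is 2013-05-03.
June 2013 — 1st Friday is 2013-06-07.
July 2013 — 1st Friday is 2013-07-05.
August 2013 — 1st Friday is 2013-08-02.
1st Friday of September 2013: 2013-09-06.
1st Friday of October 2013: 2013-10-04.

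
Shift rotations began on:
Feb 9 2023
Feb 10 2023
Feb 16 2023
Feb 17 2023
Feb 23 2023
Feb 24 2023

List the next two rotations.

Mar 2 2023, Mar 3 2023

Gaps: 1, 6, 1, 6, 1 days — not constant, but cyclic with period 2.
The events fall on every Thursday and Friday.
Next Thursday: Mar 2 2023.
Next Friday: Mar 3 2023.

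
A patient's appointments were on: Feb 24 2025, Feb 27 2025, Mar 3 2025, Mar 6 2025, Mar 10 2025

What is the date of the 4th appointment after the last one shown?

Every event lands on a Monday or Thursday (gaps cycle 3, 4, 3, 4).
So the schedule is: every Monday and Thursday.
Next Thursday: Mar 13 2025.
Next Monday: Mar 17 2025.
The following Thursday is Mar 20 2025.
The following Monday is Mar 24 2025.

Mar 24 2025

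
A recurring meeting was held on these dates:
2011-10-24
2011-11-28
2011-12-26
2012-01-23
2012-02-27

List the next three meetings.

All dates are Mondays, 35, 28, 28, 35 days apart.
Specifically, the 4th Monday of each month.
March 2012 — 4th Monday is 2012-03-26.
April 2012 — 4th Monday is 2012-04-23.
4th Monday of May 2012: 2012-05-28.

2012-03-26, 2012-04-23, 2012-05-28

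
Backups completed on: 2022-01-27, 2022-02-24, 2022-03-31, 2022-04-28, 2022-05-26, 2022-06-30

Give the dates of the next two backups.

2022-07-28, 2022-08-25

Every date is a Thursday; gaps 28, 35, 28, 28, 35 days.
Each is the last Thursday of its month (at least one falls on the 29th or later, ruling out '4th Thursday').
July 2022 ends with Thursday 2022-07-28.
August 2022 ends with Thursday 2022-08-25.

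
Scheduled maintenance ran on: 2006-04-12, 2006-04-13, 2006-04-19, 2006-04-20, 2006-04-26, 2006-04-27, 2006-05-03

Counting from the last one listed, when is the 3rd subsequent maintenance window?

2006-05-11

The gap pattern 1, 6, 1, 6, 1, 6 repeats every 2 events.
These are the Wednesdays and Thursdays of each week.
Next Thursday: 2006-05-04.
Next Wednesday: 2006-05-10.
Next Thursday: 2006-05-11.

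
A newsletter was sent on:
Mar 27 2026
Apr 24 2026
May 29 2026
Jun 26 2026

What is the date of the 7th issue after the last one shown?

All Fridays; the gaps (28, 35, 28) vary with month length.
This is the last Friday of each month.
Last Friday of July 2026: Jul 31 2026.
August 2026 ends with Friday Aug 28 2026.
Last Friday of September 2026: Sep 25 2026.
October 2026 ends with Friday Oct 30 2026.
Last Friday of November 2026: Nov 27 2026.
December 2026 ends with Friday Dec 25 2026.
January 2027 ends with Friday Jan 29 2027.

Jan 29 2027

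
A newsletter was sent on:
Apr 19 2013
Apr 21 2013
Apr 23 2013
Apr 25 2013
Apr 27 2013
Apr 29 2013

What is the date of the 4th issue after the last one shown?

Gaps between consecutive events: 2, 2, 2, 2, 2 days — a constant 2-day interval.
Apr 29 2013 + 2 days = May 1 2013.
May 1 2013 + 2 days = May 3 2013.
May 3 2013 + 2 days = May 5 2013.
May 5 2013 + 2 days = May 7 2013.

May 7 2013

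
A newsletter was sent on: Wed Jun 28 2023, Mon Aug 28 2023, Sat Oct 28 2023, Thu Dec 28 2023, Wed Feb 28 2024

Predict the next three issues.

The day-of-month is always 28 (61, 61, 61, 62 days between events).
So this recurs on the 28th of every 2 months.
Next: April 2024 → Sun Apr 28 2024.
June 2024: Fri Jun 28 2024.
August 2024: Wed Aug 28 2024.

Sun Apr 28 2024, Fri Jun 28 2024, Wed Aug 28 2024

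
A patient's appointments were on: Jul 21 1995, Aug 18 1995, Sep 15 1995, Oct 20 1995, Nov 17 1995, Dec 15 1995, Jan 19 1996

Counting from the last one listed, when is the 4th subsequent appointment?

These are Fridays at 28- or 35-day spacing (28, 28, 35, 28, 28, 35).
The pattern: 3rd Friday of the month.
February 1996 — 3rd Friday is Feb 16 1996.
3rd Friday of March 1996: Mar 15 1996.
April 1996 — 3rd Friday is Apr 19 1996.
3rd Friday of May 1996: May 17 1996.

May 17 1996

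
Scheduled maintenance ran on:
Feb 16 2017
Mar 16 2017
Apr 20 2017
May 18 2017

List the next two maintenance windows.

Jun 15 2017, Jul 20 2017

These are Thursdays at 28- or 35-day spacing (28, 35, 28).
The pattern: 3rd Thursday of the month.
3rd Thursday of June 2017: Jun 15 2017.
3rd Thursday of July 2017: Jul 20 2017.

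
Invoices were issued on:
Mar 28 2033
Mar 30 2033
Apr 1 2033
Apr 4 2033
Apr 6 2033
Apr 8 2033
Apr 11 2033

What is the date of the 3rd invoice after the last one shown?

Gaps: 2, 2, 3, 2, 2, 3 days — not constant, but cyclic with period 3.
The events fall on every Monday, Wednesday and Friday.
Next Wednesday: Apr 13 2033.
The following Friday is Apr 15 2033.
Next Monday: Apr 18 2033.

Apr 18 2033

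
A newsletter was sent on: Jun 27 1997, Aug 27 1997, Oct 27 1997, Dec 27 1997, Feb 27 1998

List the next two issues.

Apr 27 1998, Jun 27 1998

The day-of-month is always 27 (61, 61, 61, 62 days between events).
So this recurs on the 27th of every 2 months.
Next: April 1998 → Apr 27 1998.
Next: June 1998 → Jun 27 1998.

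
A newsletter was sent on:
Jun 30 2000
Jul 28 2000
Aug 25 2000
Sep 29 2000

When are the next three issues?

Every date is a Friday; gaps 28, 28, 35 days.
Each is the last Friday of its month (at least one falls on the 29th or later, ruling out '4th Friday').
October 2000 ends with Friday Oct 27 2000.
Last Friday of November 2000: Nov 24 2000.
December 2000 ends with Friday Dec 29 2000.

Oct 27 2000, Nov 24 2000, Dec 29 2000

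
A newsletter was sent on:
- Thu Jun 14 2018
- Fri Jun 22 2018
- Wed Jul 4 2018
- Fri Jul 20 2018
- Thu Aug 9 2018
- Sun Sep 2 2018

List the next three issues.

The spacing grows by 4 each time: 8, 12, 16, 20, 24 days.
Next gap: 28 days. Sun Sep 2 2018 + 28 days = Sun Sep 30 2018.
Next gap: 32 days. Sun Sep 30 2018 + 32 days = Thu Nov 1 2018.
Next gap: 36 days. Thu Nov 1 2018 + 36 days = Fri Dec 7 2018.

Sun Sep 30 2018, Thu Nov 1 2018, Fri Dec 7 2018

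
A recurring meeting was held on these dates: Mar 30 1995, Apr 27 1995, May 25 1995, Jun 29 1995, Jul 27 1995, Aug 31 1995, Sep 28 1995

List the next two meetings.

Every date is a Thursday; gaps 28, 28, 35, 28, 35, 28 days.
Each is the last Thursday of its month (at least one falls on the 29th or later, ruling out '4th Thursday').
October 1995 ends with Thursday Oct 26 1995.
November 1995 ends with Thursday Nov 30 1995.

Oct 26 1995, Nov 30 1995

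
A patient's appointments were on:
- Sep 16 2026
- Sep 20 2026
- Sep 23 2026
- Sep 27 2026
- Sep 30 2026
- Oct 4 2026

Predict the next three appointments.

Gaps: 4, 3, 4, 3, 4 days — not constant, but cyclic with period 2.
The events fall on every Wednesday and Sunday.
The following Wednesday is Oct 7 2026.
The following Sunday is Oct 11 2026.
Next Wednesday: Oct 14 2026.

Oct 7 2026, Oct 11 2026, Oct 14 2026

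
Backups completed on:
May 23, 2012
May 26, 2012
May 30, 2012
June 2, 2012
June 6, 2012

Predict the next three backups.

Gaps: 3, 4, 3, 4 days — not constant, but cyclic with period 2.
The events fall on every Wednesday and Saturday.
The following Saturday is June 9, 2012.
The following Wednesday is June 13, 2012.
Next Saturday: June 16, 2012.

June 9, 2012; June 13, 2012; June 16, 2012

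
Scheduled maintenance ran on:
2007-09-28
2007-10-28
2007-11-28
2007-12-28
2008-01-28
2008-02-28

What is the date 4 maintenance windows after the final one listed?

Gaps: 30, 31, 30, 31, 31 days — not constant. Every event is on the 28th of the month.
Pattern: the 28th of each month.
Next: March 2008 → 2008-03-28.
April 2008: 2008-04-28.
May 2008: 2008-05-28.
Next: June 2008 → 2008-06-28.

2008-06-28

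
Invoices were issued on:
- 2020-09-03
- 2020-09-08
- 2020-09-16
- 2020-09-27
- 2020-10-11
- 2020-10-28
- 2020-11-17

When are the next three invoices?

The spacing grows by 3 each time: 5, 8, 11, 14, 17, 20 days.
Next gap: 23 days. 2020-11-17 + 23 days = 2020-12-10.
Next gap: 26 days. 2020-12-10 + 26 days = 2021-01-05.
Next gap: 29 days. 2021-01-05 + 29 days = 2021-02-03.

2020-12-10, 2021-01-05, 2021-02-03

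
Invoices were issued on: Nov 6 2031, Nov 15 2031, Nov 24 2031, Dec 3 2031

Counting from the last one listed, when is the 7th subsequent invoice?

Every event comes 9 days after the last (9, 9, 9).
Dec 3 2031 + 9 days = Dec 12 2031.
Dec 12 2031 + 9 days = Dec 21 2031.
Dec 21 2031 + 9 days = Dec 30 2031.
Dec 30 2031 + 9 days = Jan 8 2032.
Jan 8 2032 + 9 days = Jan 17 2032.
Jan 17 2032 + 9 days = Jan 26 2032.
Jan 26 2032 + 9 days = Feb 4 2032.

Feb 4 2032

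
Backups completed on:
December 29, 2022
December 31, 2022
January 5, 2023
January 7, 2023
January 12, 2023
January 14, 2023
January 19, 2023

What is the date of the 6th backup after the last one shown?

Every event lands on a Thursday or Saturday (gaps cycle 2, 5, 2, 5, 2, 5).
So the schedule is: every Thursday and Saturday.
The following Saturday is January 21, 2023.
Next Thursday: January 26, 2023.
Next Saturday: January 28, 2023.
Next Thursday: February 2, 2023.
The following Saturday is February 4, 2023.
Next Thursday: February 9, 2023.

February 9, 2023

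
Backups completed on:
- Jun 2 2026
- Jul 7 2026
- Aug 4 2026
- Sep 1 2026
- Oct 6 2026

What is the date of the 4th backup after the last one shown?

These are Tuesdays at 28- or 35-day spacing (35, 28, 28, 35).
The pattern: 1st Tuesday of the month.
1st Tuesday of November 2026: Nov 3 2026.
December 2026 — 1st Tuesday is Dec 1 2026.
January 2027 — 1st Tuesday is Jan 5 2027.
1st Tuesday of February 2027: Feb 2 2027.

Feb 2 2027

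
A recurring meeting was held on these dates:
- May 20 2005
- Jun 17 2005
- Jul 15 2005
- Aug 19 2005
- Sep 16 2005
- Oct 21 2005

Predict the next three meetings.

Gaps: 28, 28, 35, 28, 35 days — a mix of 28 and 35. Every date is a Friday.
Each is the 3rd Friday of its month.
3rd Friday of November 2005: Nov 18 2005.
3rd Friday of December 2005: Dec 16 2005.
3rd Friday of January 2006: Jan 20 2006.

Nov 18 2005, Dec 16 2005, Jan 20 2006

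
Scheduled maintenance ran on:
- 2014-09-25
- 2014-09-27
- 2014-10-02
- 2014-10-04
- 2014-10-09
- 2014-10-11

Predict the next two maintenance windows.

Gaps: 2, 5, 2, 5, 2 days — not constant, but cyclic with period 2.
The events fall on every Thursday and Saturday.
The following Thursday is 2014-10-16.
The following Saturday is 2014-10-18.

2014-10-16, 2014-10-18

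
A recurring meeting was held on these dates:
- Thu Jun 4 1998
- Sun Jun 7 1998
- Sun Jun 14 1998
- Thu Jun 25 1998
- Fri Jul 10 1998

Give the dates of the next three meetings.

Wed Jul 29 1998, Fri Aug 21 1998, Thu Sep 17 1998

Intervals are 3, 7, 11, 15 days — an arithmetic progression with common difference 4.
Next gap: 19 days. Fri Jul 10 1998 + 19 days = Wed Jul 29 1998.
Next gap: 23 days. Wed Jul 29 1998 + 23 days = Fri Aug 21 1998.
Next gap: 27 days. Fri Aug 21 1998 + 27 days = Thu Sep 17 1998.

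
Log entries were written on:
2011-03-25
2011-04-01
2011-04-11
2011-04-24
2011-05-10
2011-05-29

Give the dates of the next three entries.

2011-06-20, 2011-07-15, 2011-08-12

Gaps: 7, 10, 13, 16, 19 days — each gap is 3 larger than the previous one.
Next gap: 22 days. 2011-05-29 + 22 days = 2011-06-20.
Next gap: 25 days. 2011-06-20 + 25 days = 2011-07-15.
Next gap: 28 days. 2011-07-15 + 28 days = 2011-08-12.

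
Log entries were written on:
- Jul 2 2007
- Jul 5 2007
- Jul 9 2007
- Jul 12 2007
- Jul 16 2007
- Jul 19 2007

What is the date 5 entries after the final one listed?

Gaps: 3, 4, 3, 4, 3 days — not constant, but cyclic with period 2.
The events fall on every Monday and Thursday.
The following Monday is Jul 23 2007.
The following Thursday is Jul 26 2007.
Next Monday: Jul 30 2007.
Next Thursday: Aug 2 2007.
Next Monday: Aug 6 2007.

Aug 6 2007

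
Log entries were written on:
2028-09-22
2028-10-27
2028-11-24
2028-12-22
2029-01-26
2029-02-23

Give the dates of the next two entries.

All dates are Fridays, 35, 28, 28, 35, 28 days apart.
Specifically, the 4th Friday of each month.
4th Friday of March 2029: 2029-03-23.
April 2029 — 4th Friday is 2029-04-27.

2029-03-23, 2029-04-27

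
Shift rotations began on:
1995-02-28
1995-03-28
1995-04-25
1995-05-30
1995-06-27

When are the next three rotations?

1995-07-25, 1995-08-29, 1995-09-26

Every date is a Tuesday; gaps 28, 28, 35, 28 days.
Each is the last Tuesday of its month (at least one falls on the 29th or later, ruling out '4th Tuesday').
Last Tuesday of July 1995: 1995-07-25.
August 1995 ends with Tuesday 1995-08-29.
Last Tuesday of September 1995: 1995-09-26.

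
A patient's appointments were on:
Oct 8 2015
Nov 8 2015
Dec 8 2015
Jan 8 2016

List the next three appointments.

Feb 8 2016, Mar 8 2016, Apr 8 2016

Each date is the 8th; the gaps (31, 30, 31) track the month lengths.
The rule is the 8th of each month.
Next: February 2016 → Feb 8 2016.
March 2016: Mar 8 2016.
April 2016: Apr 8 2016.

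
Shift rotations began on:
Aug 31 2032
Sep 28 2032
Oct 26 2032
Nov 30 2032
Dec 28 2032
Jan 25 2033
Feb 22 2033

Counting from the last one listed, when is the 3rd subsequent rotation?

May 31 2033

All Tuesdays; the gaps (28, 28, 35, 28, 28, 28) vary with month length.
This is the last Tuesday of each month.
Last Tuesday of March 2033: Mar 29 2033.
April 2033 ends with Tuesday Apr 26 2033.
Last Tuesday of May 2033: May 31 2033.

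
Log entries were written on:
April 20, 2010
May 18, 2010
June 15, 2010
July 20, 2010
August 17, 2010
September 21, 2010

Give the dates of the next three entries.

These are Tuesdays at 28- or 35-day spacing (28, 28, 35, 28, 35).
The pattern: 3rd Tuesday of the month.
October 2010 — 3rd Tuesday is October 19, 2010.
November 2010 — 3rd Tuesday is November 16, 2010.
3rd Tuesday of December 2010: December 21, 2010.

October 19, 2010; November 16, 2010; December 21, 2010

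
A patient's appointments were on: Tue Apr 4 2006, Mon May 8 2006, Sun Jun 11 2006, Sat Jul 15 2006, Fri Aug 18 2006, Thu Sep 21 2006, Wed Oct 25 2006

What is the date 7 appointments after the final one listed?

Wed Jun 20 2007

The spacing is 34, 34, 34, 34, 34, 34 days — always 34 days.
Wed Oct 25 2006 + 34 days = Tue Nov 28 2006.
Tue Nov 28 2006 + 34 days = Mon Jan 1 2007.
Mon Jan 1 2007 + 34 days = Sun Feb 4 2007.
Sun Feb 4 2007 + 34 days = Sat Mar 10 2007.
Sat Mar 10 2007 + 34 days = Fri Apr 13 2007.
Fri Apr 13 2007 + 34 days = Thu May 17 2007.
Thu May 17 2007 + 34 days = Wed Jun 20 2007.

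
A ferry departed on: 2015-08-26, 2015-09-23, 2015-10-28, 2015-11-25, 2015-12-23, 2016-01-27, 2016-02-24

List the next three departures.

These are Wednesdays at 28- or 35-day spacing (28, 35, 28, 28, 35, 28).
The pattern: 4th Wednesday of the month.
4th Wednesday of March 2016: 2016-03-23.
4th Wednesday of April 2016: 2016-04-27.
4th Wednesday of May 2016: 2016-05-25.

2016-03-23, 2016-04-27, 2016-05-25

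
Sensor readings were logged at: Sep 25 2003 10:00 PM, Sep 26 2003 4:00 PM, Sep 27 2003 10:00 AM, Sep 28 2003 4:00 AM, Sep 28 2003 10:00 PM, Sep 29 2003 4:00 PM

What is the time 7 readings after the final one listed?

Oct 4 2003 10:00 PM

Gaps: 18, 18, 18, 18, 18 hours — each event is 18 hours after the previous one.
Sep 29 2003 4:00 PM + 18 h = Sep 30 2003 10:00 AM.
Sep 30 2003 10:00 AM + 18 h = Oct 1 2003 4:00 AM.
Oct 1 2003 4:00 AM + 18 h = Oct 1 2003 10:00 PM.
Oct 1 2003 10:00 PM + 18 h = Oct 2 2003 4:00 PM.
Oct 2 2003 4:00 PM + 18 h = Oct 3 2003 10:00 AM.
Oct 3 2003 10:00 AM + 18 h = Oct 4 2003 4:00 AM.
Oct 4 2003 4:00 AM + 18 h = Oct 4 2003 10:00 PM.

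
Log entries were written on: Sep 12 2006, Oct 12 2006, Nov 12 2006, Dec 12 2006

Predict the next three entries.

Jan 12 2007, Feb 12 2007, Mar 12 2007

Gaps: 30, 31, 30 days — not constant. Every event is on the 12th of the month.
Pattern: the 12th of each month.
January 2007: Jan 12 2007.
Next: February 2007 → Feb 12 2007.
Next: March 2007 → Mar 12 2007.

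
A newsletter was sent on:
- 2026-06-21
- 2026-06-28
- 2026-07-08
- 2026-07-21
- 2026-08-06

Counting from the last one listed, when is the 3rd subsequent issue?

2026-10-11

Intervals are 7, 10, 13, 16 days — an arithmetic progression with common difference 3.
Next gap: 19 days. 2026-08-06 + 19 days = 2026-08-25.
Next gap: 22 days. 2026-08-25 + 22 days = 2026-09-16.
Next gap: 25 days. 2026-09-16 + 25 days = 2026-10-11.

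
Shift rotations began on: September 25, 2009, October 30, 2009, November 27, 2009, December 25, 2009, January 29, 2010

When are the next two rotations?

February 26, 2010; March 26, 2010

All Fridays; the gaps (35, 28, 28, 35) vary with month length.
This is the last Friday of each month.
February 2010 ends with Friday February 26, 2010.
Last Friday of March 2010: March 26, 2010.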